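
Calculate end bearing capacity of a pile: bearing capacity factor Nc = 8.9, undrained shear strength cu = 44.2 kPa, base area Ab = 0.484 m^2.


Using Qb = Nc * cu * Ab
Qb = 8.9 * 44.2 * 0.484
Qb = 190.4 kN


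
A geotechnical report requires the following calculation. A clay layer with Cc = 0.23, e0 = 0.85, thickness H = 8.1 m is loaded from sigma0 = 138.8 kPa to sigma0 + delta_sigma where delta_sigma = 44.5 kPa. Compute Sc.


Using Sc = Cc * H / (1 + e0) * log10((sigma0 + delta_sigma) / sigma0)
Stress ratio = (138.8 + 44.5) / 138.8 = 1.32061
log10(1.32061) = 0.120773
Cc * H / (1 + e0) = 0.23 * 8.1 / (1 + 0.85) = 1.00703
Sc = 1.00703 * 0.120773
Sc = 0.1216 m


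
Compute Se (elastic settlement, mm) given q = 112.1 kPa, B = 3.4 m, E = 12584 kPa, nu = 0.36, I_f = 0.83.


Using Se = q * B * (1 - nu^2) * I_f / E
1 - nu^2 = 1 - 0.36^2 = 0.8704
Se = 112.1 * 3.4 * 0.8704 * 0.83 / 12584
Se = 0.021881 m
Convert to mm: Se = 0.021881 * 1000 = 21.881 mm


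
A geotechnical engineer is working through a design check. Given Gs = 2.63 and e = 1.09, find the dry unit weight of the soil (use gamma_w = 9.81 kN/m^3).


Using gamma_d = Gs * gamma_w / (1 + e)
gamma_d = 2.63 * 9.81 / (1 + 1.09)
gamma_d = 2.63 * 9.81 / 2.09
gamma_d = 12.345 kN/m^3


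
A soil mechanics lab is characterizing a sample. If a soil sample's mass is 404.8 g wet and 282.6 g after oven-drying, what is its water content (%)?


Using w = (m_wet - m_dry) / m_dry * 100
m_wet - m_dry = 404.8 - 282.6 = 122.2 g
w = 122.2 / 282.6 * 100
w = 43.24 %


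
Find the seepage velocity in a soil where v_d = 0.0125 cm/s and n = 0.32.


Using v_s = v_d / n
v_s = 0.0125 / 0.32
v_s = 0.03906 cm/s


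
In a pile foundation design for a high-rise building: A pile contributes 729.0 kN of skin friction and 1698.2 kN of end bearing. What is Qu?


Result: 2427.2 kN

Derivation:
Using Qu = Qf + Qb
Qu = 729.0 + 1698.2
Qu = 2427.2 kN


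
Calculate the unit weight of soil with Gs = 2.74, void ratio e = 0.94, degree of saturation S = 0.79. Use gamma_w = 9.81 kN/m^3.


Result: 17.61 kN/m^3

Derivation:
Using gamma = gamma_w * (Gs + S*e) / (1 + e)
Numerator: Gs + S*e = 2.74 + 0.79*0.94 = 3.4826
Denominator: 1 + e = 1 + 0.94 = 1.94
gamma = 9.81 * 3.4826 / 1.94
gamma = 17.61 kN/m^3


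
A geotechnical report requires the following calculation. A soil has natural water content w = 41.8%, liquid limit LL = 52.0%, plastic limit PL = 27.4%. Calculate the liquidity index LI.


Result: 0.585

Derivation:
First compute the plasticity index:
PI = LL - PL = 52.0 - 27.4 = 24.6
Then compute the liquidity index:
LI = (w - PL) / PI
LI = (41.8 - 27.4) / 24.6
LI = 0.585


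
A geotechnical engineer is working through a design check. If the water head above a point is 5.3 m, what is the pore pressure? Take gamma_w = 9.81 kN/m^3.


Using u = gamma_w * h_w
u = 9.81 * 5.3
u = 51.99 kPa


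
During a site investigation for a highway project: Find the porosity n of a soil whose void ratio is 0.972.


Using the relation n = e / (1 + e)
n = 0.972 / (1 + 0.972)
n = 0.972 / 1.972
n = 0.4929


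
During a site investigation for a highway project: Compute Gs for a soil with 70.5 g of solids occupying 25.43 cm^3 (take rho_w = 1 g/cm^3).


Using Gs = m_s / (V_s * rho_w)
Since rho_w = 1 g/cm^3:
Gs = 70.5 / 25.43
Gs = 2.772


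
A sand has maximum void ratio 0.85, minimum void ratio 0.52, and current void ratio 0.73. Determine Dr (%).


Using Dr = (e_max - e) / (e_max - e_min) * 100
e_max - e = 0.85 - 0.73 = 0.12
e_max - e_min = 0.85 - 0.52 = 0.33
Dr = 0.12 / 0.33 * 100
Dr = 36.36 %


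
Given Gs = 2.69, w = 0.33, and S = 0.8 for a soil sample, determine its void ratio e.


Using the relation e = Gs * w / S
e = 2.69 * 0.33 / 0.8
e = 1.1096


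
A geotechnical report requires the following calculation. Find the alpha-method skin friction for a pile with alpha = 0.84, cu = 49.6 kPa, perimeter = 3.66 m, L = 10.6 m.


Using Qs = alpha * cu * perimeter * L
Qs = 0.84 * 49.6 * 3.66 * 10.6
Qs = 1616.4 kN


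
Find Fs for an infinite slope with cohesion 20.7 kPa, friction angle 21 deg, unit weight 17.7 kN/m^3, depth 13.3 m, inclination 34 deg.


Result: 0.759

Derivation:
Using Fs = c / (gamma*H*sin(beta)*cos(beta)) + tan(phi)/tan(beta)
Cohesion contribution = 20.7 / (17.7*13.3*sin(34)*cos(34))
Cohesion contribution = 0.189675
Friction contribution = tan(21)/tan(34) = 0.569102
Fs = 0.189675 + 0.569102
Fs = 0.759


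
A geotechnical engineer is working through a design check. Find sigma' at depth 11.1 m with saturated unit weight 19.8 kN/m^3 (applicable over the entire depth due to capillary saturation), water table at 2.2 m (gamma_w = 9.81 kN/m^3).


Total stress = gamma_sat * depth
sigma = 19.8 * 11.1 = 219.78 kPa
Pore water pressure u = gamma_w * (depth - d_wt)
u = 9.81 * (11.1 - 2.2) = 87.309 kPa
Effective stress = sigma - u
sigma' = 219.78 - 87.309 = 132.47 kPa


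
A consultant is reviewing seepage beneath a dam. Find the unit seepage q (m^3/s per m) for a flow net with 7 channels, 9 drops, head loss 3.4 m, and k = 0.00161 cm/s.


Convert k to m/s for unit consistency with H:
k = 0.00161 cm/s = 0.00161 / 100 m/s = 1.61e-05 m/s
Using q = k * H * Nf / Nd
Nf / Nd = 7 / 9 = 0.7778
q = 1.61e-05 * 3.4 * 0.7778
q = 4.258e-05 m^3/s per m


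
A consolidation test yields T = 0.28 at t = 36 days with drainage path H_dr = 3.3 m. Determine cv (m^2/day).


Result: 0.0847 m^2/day

Derivation:
Using cv = T * H_dr^2 / t
H_dr^2 = 3.3^2 = 10.89
cv = 0.28 * 10.89 / 36
cv = 0.0847 m^2/day


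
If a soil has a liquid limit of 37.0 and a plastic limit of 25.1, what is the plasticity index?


Using PI = LL - PL
PI = 37.0 - 25.1
PI = 11.9


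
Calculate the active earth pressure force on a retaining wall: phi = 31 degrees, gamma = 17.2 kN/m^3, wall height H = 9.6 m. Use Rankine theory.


Result: 253.7 kN/m

Derivation:
Compute active earth pressure coefficient:
Ka = tan^2(45 - phi/2) = tan^2(29.5) = 0.320099
Compute active force:
Pa = 0.5 * Ka * gamma * H^2
Pa = 0.5 * 0.320099 * 17.2 * 9.6^2
Pa = 253.7 kN/m


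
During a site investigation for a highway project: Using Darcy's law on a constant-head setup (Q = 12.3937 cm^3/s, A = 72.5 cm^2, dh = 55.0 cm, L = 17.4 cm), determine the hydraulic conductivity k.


Compute hydraulic gradient:
i = dh / L = 55.0 / 17.4 = 3.16092
Then apply Darcy's law:
k = Q / (A * i)
k = 12.3937 / (72.5 * 3.16092)
k = 12.3937 / 229.167
k = 0.054082 cm/s


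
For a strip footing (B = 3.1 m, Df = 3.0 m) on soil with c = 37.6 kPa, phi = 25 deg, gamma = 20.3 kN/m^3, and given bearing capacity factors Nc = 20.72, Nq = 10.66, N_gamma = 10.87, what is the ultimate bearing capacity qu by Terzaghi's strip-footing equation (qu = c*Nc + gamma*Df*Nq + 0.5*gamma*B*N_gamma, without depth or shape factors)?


Compute qu = c*Nc + gamma*Df*Nq + 0.5*gamma*B*N_gamma
Term 1: 37.6 * 20.72 = 779.072
Term 2: 20.3 * 3.0 * 10.66 = 649.194
Term 3: 0.5 * 20.3 * 3.1 * 10.87 = 342.02455
qu = 779.072 + 649.194 + 342.02455
qu = 1770.29 kPa


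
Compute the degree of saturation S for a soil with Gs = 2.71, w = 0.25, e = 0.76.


Using S = Gs * w / e
S = 2.71 * 0.25 / 0.76
S = 0.8914


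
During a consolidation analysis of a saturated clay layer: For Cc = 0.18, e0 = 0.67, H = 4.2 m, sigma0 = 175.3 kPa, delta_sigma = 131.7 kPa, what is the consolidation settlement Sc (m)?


Result: 0.1102 m

Derivation:
Using Sc = Cc * H / (1 + e0) * log10((sigma0 + delta_sigma) / sigma0)
Stress ratio = (175.3 + 131.7) / 175.3 = 1.75128
log10(1.75128) = 0.243356
Cc * H / (1 + e0) = 0.18 * 4.2 / (1 + 0.67) = 0.452695
Sc = 0.452695 * 0.243356
Sc = 0.1102 m


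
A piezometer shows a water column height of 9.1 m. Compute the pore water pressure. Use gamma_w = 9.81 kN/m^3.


Using u = gamma_w * h_w
u = 9.81 * 9.1
u = 89.27 kPa


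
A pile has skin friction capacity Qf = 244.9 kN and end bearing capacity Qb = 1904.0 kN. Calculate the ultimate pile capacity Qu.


Using Qu = Qf + Qb
Qu = 244.9 + 1904.0
Qu = 2148.9 kN


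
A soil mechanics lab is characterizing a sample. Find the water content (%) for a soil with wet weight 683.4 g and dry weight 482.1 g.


Result: 41.75 %

Derivation:
Using w = (m_wet - m_dry) / m_dry * 100
m_wet - m_dry = 683.4 - 482.1 = 201.3 g
w = 201.3 / 482.1 * 100
w = 41.75 %


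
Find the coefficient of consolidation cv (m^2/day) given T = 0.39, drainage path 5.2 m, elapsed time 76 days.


Using cv = T * H_dr^2 / t
H_dr^2 = 5.2^2 = 27.04
cv = 0.39 * 27.04 / 76
cv = 0.13876 m^2/day


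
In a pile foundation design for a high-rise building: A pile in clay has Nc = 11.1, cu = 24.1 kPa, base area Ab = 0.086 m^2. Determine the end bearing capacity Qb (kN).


Using Qb = Nc * cu * Ab
Qb = 11.1 * 24.1 * 0.086
Qb = 23.01 kN


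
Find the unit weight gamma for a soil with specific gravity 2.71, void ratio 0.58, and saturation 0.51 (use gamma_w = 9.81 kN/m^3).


Result: 18.663 kN/m^3

Derivation:
Using gamma = gamma_w * (Gs + S*e) / (1 + e)
Numerator: Gs + S*e = 2.71 + 0.51*0.58 = 3.0058
Denominator: 1 + e = 1 + 0.58 = 1.58
gamma = 9.81 * 3.0058 / 1.58
gamma = 18.663 kN/m^3


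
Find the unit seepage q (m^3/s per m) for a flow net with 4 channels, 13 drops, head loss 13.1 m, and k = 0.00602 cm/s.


Result: 0.0002427 m^3/s per m

Derivation:
Convert k to m/s for unit consistency with H:
k = 0.00602 cm/s = 0.00602 / 100 m/s = 6.02e-05 m/s
Using q = k * H * Nf / Nd
Nf / Nd = 4 / 13 = 0.3077
q = 6.02e-05 * 13.1 * 0.3077
q = 0.0002427 m^3/s per m


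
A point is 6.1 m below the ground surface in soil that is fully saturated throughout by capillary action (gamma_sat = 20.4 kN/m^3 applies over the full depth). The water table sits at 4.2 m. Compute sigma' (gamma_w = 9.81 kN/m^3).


Result: 105.8 kPa

Derivation:
Total stress = gamma_sat * depth
sigma = 20.4 * 6.1 = 124.44 kPa
Pore water pressure u = gamma_w * (depth - d_wt)
u = 9.81 * (6.1 - 4.2) = 18.639 kPa
Effective stress = sigma - u
sigma' = 124.44 - 18.639 = 105.8 kPa


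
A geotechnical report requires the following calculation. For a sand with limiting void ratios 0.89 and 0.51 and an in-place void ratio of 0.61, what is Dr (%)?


Using Dr = (e_max - e) / (e_max - e_min) * 100
e_max - e = 0.89 - 0.61 = 0.28
e_max - e_min = 0.89 - 0.51 = 0.38
Dr = 0.28 / 0.38 * 100
Dr = 73.68 %


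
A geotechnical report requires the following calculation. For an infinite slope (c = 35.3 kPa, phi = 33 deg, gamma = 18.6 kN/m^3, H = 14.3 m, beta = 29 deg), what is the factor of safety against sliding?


Using Fs = c / (gamma*H*sin(beta)*cos(beta)) + tan(phi)/tan(beta)
Cohesion contribution = 35.3 / (18.6*14.3*sin(29)*cos(29))
Cohesion contribution = 0.312993
Friction contribution = tan(33)/tan(29) = 1.17156
Fs = 0.312993 + 1.17156
Fs = 1.485


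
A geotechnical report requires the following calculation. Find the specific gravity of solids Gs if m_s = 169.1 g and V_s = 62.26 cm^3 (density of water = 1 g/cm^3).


Using Gs = m_s / (V_s * rho_w)
Since rho_w = 1 g/cm^3:
Gs = 169.1 / 62.26
Gs = 2.716


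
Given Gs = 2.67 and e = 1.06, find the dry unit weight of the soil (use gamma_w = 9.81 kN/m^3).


Using gamma_d = Gs * gamma_w / (1 + e)
gamma_d = 2.67 * 9.81 / (1 + 1.06)
gamma_d = 2.67 * 9.81 / 2.06
gamma_d = 12.715 kN/m^3


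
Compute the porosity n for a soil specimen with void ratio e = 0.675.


Using the relation n = e / (1 + e)
n = 0.675 / (1 + 0.675)
n = 0.675 / 1.675
n = 0.403


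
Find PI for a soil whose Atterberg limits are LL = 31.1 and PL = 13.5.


Result: 17.6

Derivation:
Using PI = LL - PL
PI = 31.1 - 13.5
PI = 17.6


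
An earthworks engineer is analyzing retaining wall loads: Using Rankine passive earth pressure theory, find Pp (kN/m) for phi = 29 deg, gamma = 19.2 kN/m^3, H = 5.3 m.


Compute passive earth pressure coefficient:
Kp = tan^2(45 + phi/2) = tan^2(59.5) = 2.88206
Compute passive force:
Pp = 0.5 * Kp * gamma * H^2
Pp = 0.5 * 2.88206 * 19.2 * 5.3^2
Pp = 777.19 kN/m


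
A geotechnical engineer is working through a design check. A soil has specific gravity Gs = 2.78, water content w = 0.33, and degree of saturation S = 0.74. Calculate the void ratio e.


Using the relation e = Gs * w / S
e = 2.78 * 0.33 / 0.74
e = 1.2397


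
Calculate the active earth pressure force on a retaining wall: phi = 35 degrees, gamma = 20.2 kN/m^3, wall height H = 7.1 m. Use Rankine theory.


Compute active earth pressure coefficient:
Ka = tan^2(45 - phi/2) = tan^2(27.5) = 0.27099
Compute active force:
Pa = 0.5 * Ka * gamma * H^2
Pa = 0.5 * 0.27099 * 20.2 * 7.1^2
Pa = 137.97 kN/m


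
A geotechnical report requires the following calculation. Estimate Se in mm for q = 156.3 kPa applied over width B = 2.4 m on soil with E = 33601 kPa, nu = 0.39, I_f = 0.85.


Using Se = q * B * (1 - nu^2) * I_f / E
1 - nu^2 = 1 - 0.39^2 = 0.8479
Se = 156.3 * 2.4 * 0.8479 * 0.85 / 33601
Se = 0.008046 m
Convert to mm: Se = 0.008046 * 1000 = 8.046 mm


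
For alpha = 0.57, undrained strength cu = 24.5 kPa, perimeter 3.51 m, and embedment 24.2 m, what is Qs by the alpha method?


Using Qs = alpha * cu * perimeter * L
Qs = 0.57 * 24.5 * 3.51 * 24.2
Qs = 1186.22 kN


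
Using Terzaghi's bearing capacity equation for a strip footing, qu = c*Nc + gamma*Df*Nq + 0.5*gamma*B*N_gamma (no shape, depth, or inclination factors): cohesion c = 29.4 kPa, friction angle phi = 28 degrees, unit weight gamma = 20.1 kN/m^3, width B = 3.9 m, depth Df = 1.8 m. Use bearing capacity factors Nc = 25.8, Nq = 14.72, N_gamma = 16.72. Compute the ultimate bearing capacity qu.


Compute qu = c*Nc + gamma*Df*Nq + 0.5*gamma*B*N_gamma
Term 1: 29.4 * 25.8 = 758.52
Term 2: 20.1 * 1.8 * 14.72 = 532.5696
Term 3: 0.5 * 20.1 * 3.9 * 16.72 = 655.3404
qu = 758.52 + 532.5696 + 655.3404
qu = 1946.43 kPa


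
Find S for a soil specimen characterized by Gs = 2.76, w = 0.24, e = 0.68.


Result: 0.9741

Derivation:
Using S = Gs * w / e
S = 2.76 * 0.24 / 0.68
S = 0.9741


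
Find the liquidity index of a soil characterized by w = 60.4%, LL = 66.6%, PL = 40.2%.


First compute the plasticity index:
PI = LL - PL = 66.6 - 40.2 = 26.4
Then compute the liquidity index:
LI = (w - PL) / PI
LI = (60.4 - 40.2) / 26.4
LI = 0.765


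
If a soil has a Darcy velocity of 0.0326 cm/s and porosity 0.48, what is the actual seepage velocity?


Using v_s = v_d / n
v_s = 0.0326 / 0.48
v_s = 0.06792 cm/s


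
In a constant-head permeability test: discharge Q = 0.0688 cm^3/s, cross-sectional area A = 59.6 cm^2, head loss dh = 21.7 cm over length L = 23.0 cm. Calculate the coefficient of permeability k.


Result: 0.001224 cm/s

Derivation:
Compute hydraulic gradient:
i = dh / L = 21.7 / 23.0 = 0.943478
Then apply Darcy's law:
k = Q / (A * i)
k = 0.0688 / (59.6 * 0.943478)
k = 0.0688 / 56.2313
k = 0.001224 cm/s


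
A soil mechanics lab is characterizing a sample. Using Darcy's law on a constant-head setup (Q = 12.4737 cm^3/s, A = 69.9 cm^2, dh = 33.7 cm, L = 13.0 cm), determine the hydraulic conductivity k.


Compute hydraulic gradient:
i = dh / L = 33.7 / 13.0 = 2.59231
Then apply Darcy's law:
k = Q / (A * i)
k = 12.4737 / (69.9 * 2.59231)
k = 12.4737 / 181.202
k = 0.068839 cm/s


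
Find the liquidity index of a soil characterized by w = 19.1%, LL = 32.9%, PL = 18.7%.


Result: 0.028

Derivation:
First compute the plasticity index:
PI = LL - PL = 32.9 - 18.7 = 14.2
Then compute the liquidity index:
LI = (w - PL) / PI
LI = (19.1 - 18.7) / 14.2
LI = 0.028


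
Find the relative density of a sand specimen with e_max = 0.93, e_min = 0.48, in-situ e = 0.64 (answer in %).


Using Dr = (e_max - e) / (e_max - e_min) * 100
e_max - e = 0.93 - 0.64 = 0.29
e_max - e_min = 0.93 - 0.48 = 0.45
Dr = 0.29 / 0.45 * 100
Dr = 64.44 %


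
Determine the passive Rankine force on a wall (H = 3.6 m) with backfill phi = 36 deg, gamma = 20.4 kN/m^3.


Compute passive earth pressure coefficient:
Kp = tan^2(45 + phi/2) = tan^2(63.0) = 3.85184
Compute passive force:
Pp = 0.5 * Kp * gamma * H^2
Pp = 0.5 * 3.85184 * 20.4 * 3.6^2
Pp = 509.18 kN/m


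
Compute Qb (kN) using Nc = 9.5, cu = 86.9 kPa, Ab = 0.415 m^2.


Using Qb = Nc * cu * Ab
Qb = 9.5 * 86.9 * 0.415
Qb = 342.6 kN


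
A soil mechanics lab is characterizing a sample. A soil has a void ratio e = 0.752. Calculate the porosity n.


Using the relation n = e / (1 + e)
n = 0.752 / (1 + 0.752)
n = 0.752 / 1.752
n = 0.4292


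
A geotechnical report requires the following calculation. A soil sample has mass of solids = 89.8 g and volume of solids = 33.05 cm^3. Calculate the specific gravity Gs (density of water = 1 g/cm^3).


Using Gs = m_s / (V_s * rho_w)
Since rho_w = 1 g/cm^3:
Gs = 89.8 / 33.05
Gs = 2.717


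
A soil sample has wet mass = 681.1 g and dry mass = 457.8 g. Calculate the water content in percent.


Result: 48.78 %

Derivation:
Using w = (m_wet - m_dry) / m_dry * 100
m_wet - m_dry = 681.1 - 457.8 = 223.3 g
w = 223.3 / 457.8 * 100
w = 48.78 %


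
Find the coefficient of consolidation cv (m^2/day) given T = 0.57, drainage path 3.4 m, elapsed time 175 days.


Using cv = T * H_dr^2 / t
H_dr^2 = 3.4^2 = 11.56
cv = 0.57 * 11.56 / 175
cv = 0.03765 m^2/day


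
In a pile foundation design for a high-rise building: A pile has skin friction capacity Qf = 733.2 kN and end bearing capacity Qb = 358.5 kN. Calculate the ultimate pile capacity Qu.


Using Qu = Qf + Qb
Qu = 733.2 + 358.5
Qu = 1091.7 kN


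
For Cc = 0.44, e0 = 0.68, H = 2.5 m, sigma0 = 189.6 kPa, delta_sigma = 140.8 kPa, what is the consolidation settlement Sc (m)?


Using Sc = Cc * H / (1 + e0) * log10((sigma0 + delta_sigma) / sigma0)
Stress ratio = (189.6 + 140.8) / 189.6 = 1.74262
log10(1.74262) = 0.241202
Cc * H / (1 + e0) = 0.44 * 2.5 / (1 + 0.68) = 0.654762
Sc = 0.654762 * 0.241202
Sc = 0.1579 m


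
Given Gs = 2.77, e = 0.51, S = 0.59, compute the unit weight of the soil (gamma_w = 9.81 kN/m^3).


Using gamma = gamma_w * (Gs + S*e) / (1 + e)
Numerator: Gs + S*e = 2.77 + 0.59*0.51 = 3.0709
Denominator: 1 + e = 1 + 0.51 = 1.51
gamma = 9.81 * 3.0709 / 1.51
gamma = 19.951 kN/m^3


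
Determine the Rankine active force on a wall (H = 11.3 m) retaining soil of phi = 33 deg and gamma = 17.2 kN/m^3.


Compute active earth pressure coefficient:
Ka = tan^2(45 - phi/2) = tan^2(28.5) = 0.294801
Compute active force:
Pa = 0.5 * Ka * gamma * H^2
Pa = 0.5 * 0.294801 * 17.2 * 11.3^2
Pa = 323.73 kN/m


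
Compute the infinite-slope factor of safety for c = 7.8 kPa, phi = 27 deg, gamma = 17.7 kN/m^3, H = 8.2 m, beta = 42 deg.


Using Fs = c / (gamma*H*sin(beta)*cos(beta)) + tan(phi)/tan(beta)
Cohesion contribution = 7.8 / (17.7*8.2*sin(42)*cos(42))
Cohesion contribution = 0.108074
Friction contribution = tan(27)/tan(42) = 0.565885
Fs = 0.108074 + 0.565885
Fs = 0.674


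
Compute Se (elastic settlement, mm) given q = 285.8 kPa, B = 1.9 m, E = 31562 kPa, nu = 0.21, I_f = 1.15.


Using Se = q * B * (1 - nu^2) * I_f / E
1 - nu^2 = 1 - 0.21^2 = 0.9559
Se = 285.8 * 1.9 * 0.9559 * 1.15 / 31562
Se = 0.018913 m
Convert to mm: Se = 0.018913 * 1000 = 18.913 mm


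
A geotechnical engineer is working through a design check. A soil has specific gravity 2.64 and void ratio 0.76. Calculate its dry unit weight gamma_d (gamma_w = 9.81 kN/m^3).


Result: 14.715 kN/m^3

Derivation:
Using gamma_d = Gs * gamma_w / (1 + e)
gamma_d = 2.64 * 9.81 / (1 + 0.76)
gamma_d = 2.64 * 9.81 / 1.76
gamma_d = 14.715 kN/m^3


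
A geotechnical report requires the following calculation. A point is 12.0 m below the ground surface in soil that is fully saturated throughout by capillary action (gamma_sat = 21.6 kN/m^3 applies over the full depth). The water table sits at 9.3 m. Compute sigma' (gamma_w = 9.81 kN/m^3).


Total stress = gamma_sat * depth
sigma = 21.6 * 12.0 = 259.2 kPa
Pore water pressure u = gamma_w * (depth - d_wt)
u = 9.81 * (12.0 - 9.3) = 26.487 kPa
Effective stress = sigma - u
sigma' = 259.2 - 26.487 = 232.71 kPa


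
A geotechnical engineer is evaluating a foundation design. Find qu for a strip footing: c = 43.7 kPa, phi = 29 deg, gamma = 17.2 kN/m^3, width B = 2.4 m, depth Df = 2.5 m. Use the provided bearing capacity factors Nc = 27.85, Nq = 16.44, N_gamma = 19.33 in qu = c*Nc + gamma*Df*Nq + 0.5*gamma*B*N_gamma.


Compute qu = c*Nc + gamma*Df*Nq + 0.5*gamma*B*N_gamma
Term 1: 43.7 * 27.85 = 1217.045
Term 2: 17.2 * 2.5 * 16.44 = 706.92
Term 3: 0.5 * 17.2 * 2.4 * 19.33 = 398.9712
qu = 1217.045 + 706.92 + 398.9712
qu = 2322.94 kPa


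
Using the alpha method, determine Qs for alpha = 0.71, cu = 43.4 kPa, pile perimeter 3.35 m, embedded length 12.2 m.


Result: 1259.37 kN

Derivation:
Using Qs = alpha * cu * perimeter * L
Qs = 0.71 * 43.4 * 3.35 * 12.2
Qs = 1259.37 kN


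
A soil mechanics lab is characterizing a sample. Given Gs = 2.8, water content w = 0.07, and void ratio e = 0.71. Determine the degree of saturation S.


Using S = Gs * w / e
S = 2.8 * 0.07 / 0.71
S = 0.2761


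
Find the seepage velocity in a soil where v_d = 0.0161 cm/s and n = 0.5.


Result: 0.0322 cm/s

Derivation:
Using v_s = v_d / n
v_s = 0.0161 / 0.5
v_s = 0.0322 cm/s


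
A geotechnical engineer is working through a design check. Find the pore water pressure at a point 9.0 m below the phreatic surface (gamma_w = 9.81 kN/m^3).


Result: 88.29 kPa

Derivation:
Using u = gamma_w * h_w
u = 9.81 * 9.0
u = 88.29 kPa


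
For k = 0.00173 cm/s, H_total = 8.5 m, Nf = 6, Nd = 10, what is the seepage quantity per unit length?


Result: 8.823e-05 m^3/s per m

Derivation:
Convert k to m/s for unit consistency with H:
k = 0.00173 cm/s = 0.00173 / 100 m/s = 1.73e-05 m/s
Using q = k * H * Nf / Nd
Nf / Nd = 6 / 10 = 0.6
q = 1.73e-05 * 8.5 * 0.6
q = 8.823e-05 m^3/s per m


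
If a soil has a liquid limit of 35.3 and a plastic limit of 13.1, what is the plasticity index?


Result: 22.2

Derivation:
Using PI = LL - PL
PI = 35.3 - 13.1
PI = 22.2


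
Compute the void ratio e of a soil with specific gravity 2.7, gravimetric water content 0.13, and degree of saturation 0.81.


Using the relation e = Gs * w / S
e = 2.7 * 0.13 / 0.81
e = 0.4333


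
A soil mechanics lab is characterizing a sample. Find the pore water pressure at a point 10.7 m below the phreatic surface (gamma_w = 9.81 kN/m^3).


Result: 104.97 kPa

Derivation:
Using u = gamma_w * h_w
u = 9.81 * 10.7
u = 104.97 kPa


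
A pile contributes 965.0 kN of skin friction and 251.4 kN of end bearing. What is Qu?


Result: 1216.4 kN

Derivation:
Using Qu = Qf + Qb
Qu = 965.0 + 251.4
Qu = 1216.4 kN


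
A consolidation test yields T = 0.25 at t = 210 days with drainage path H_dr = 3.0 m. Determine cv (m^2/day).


Using cv = T * H_dr^2 / t
H_dr^2 = 3.0^2 = 9.0
cv = 0.25 * 9.0 / 210
cv = 0.01071 m^2/day


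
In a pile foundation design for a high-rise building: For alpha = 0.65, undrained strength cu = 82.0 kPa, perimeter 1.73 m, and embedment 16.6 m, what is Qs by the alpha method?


Using Qs = alpha * cu * perimeter * L
Qs = 0.65 * 82.0 * 1.73 * 16.6
Qs = 1530.67 kN


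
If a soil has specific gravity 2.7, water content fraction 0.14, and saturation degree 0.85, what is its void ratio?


Using the relation e = Gs * w / S
e = 2.7 * 0.14 / 0.85
e = 0.4447


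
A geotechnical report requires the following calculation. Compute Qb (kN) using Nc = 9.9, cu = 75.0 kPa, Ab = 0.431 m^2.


Result: 320.02 kN

Derivation:
Using Qb = Nc * cu * Ab
Qb = 9.9 * 75.0 * 0.431
Qb = 320.02 kN


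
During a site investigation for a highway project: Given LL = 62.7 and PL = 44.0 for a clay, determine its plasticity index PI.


Using PI = LL - PL
PI = 62.7 - 44.0
PI = 18.7


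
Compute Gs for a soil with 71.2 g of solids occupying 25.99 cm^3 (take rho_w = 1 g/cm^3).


Using Gs = m_s / (V_s * rho_w)
Since rho_w = 1 g/cm^3:
Gs = 71.2 / 25.99
Gs = 2.74


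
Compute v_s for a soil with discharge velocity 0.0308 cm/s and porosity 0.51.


Using v_s = v_d / n
v_s = 0.0308 / 0.51
v_s = 0.06039 cm/s


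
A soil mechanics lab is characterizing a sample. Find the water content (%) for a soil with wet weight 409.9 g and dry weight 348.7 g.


Result: 17.55 %

Derivation:
Using w = (m_wet - m_dry) / m_dry * 100
m_wet - m_dry = 409.9 - 348.7 = 61.2 g
w = 61.2 / 348.7 * 100
w = 17.55 %


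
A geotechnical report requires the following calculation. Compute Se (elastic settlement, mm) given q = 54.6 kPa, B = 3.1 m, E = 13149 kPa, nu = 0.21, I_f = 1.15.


Result: 14.151 mm

Derivation:
Using Se = q * B * (1 - nu^2) * I_f / E
1 - nu^2 = 1 - 0.21^2 = 0.9559
Se = 54.6 * 3.1 * 0.9559 * 1.15 / 13149
Se = 0.014151 m
Convert to mm: Se = 0.014151 * 1000 = 14.151 mm


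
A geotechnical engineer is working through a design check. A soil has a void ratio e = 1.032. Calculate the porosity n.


Result: 0.5079

Derivation:
Using the relation n = e / (1 + e)
n = 1.032 / (1 + 1.032)
n = 1.032 / 2.032
n = 0.5079


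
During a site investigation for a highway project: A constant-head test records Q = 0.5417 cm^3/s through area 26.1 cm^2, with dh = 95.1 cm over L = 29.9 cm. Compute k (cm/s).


Result: 0.006525 cm/s

Derivation:
Compute hydraulic gradient:
i = dh / L = 95.1 / 29.9 = 3.1806
Then apply Darcy's law:
k = Q / (A * i)
k = 0.5417 / (26.1 * 3.1806)
k = 0.5417 / 83.0137
k = 0.006525 cm/s


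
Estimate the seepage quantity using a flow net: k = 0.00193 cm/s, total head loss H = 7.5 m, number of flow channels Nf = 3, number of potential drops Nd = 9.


Result: 4.825e-05 m^3/s per m

Derivation:
Convert k to m/s for unit consistency with H:
k = 0.00193 cm/s = 0.00193 / 100 m/s = 1.93e-05 m/s
Using q = k * H * Nf / Nd
Nf / Nd = 3 / 9 = 0.3333
q = 1.93e-05 * 7.5 * 0.3333
q = 4.825e-05 m^3/s per m


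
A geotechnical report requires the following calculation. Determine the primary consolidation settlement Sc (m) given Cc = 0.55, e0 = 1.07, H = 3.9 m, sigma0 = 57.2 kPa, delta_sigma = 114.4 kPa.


Using Sc = Cc * H / (1 + e0) * log10((sigma0 + delta_sigma) / sigma0)
Stress ratio = (57.2 + 114.4) / 57.2 = 3
log10(3) = 0.477121
Cc * H / (1 + e0) = 0.55 * 3.9 / (1 + 1.07) = 1.03623
Sc = 1.03623 * 0.477121
Sc = 0.4944 m


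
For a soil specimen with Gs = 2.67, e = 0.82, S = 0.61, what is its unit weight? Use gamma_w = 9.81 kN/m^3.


Using gamma = gamma_w * (Gs + S*e) / (1 + e)
Numerator: Gs + S*e = 2.67 + 0.61*0.82 = 3.1702
Denominator: 1 + e = 1 + 0.82 = 1.82
gamma = 9.81 * 3.1702 / 1.82
gamma = 17.088 kN/m^3


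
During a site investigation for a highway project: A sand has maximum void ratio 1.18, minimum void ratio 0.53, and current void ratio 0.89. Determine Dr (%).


Using Dr = (e_max - e) / (e_max - e_min) * 100
e_max - e = 1.18 - 0.89 = 0.29
e_max - e_min = 1.18 - 0.53 = 0.65
Dr = 0.29 / 0.65 * 100
Dr = 44.62 %


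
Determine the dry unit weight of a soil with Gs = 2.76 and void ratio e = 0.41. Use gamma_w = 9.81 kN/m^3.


Using gamma_d = Gs * gamma_w / (1 + e)
gamma_d = 2.76 * 9.81 / (1 + 0.41)
gamma_d = 2.76 * 9.81 / 1.41
gamma_d = 19.203 kN/m^3


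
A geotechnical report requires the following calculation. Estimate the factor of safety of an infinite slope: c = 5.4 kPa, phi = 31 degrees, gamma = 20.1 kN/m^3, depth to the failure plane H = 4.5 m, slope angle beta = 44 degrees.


Using Fs = c / (gamma*H*sin(beta)*cos(beta)) + tan(phi)/tan(beta)
Cohesion contribution = 5.4 / (20.1*4.5*sin(44)*cos(44))
Cohesion contribution = 0.119476
Friction contribution = tan(31)/tan(44) = 0.622209
Fs = 0.119476 + 0.622209
Fs = 0.742


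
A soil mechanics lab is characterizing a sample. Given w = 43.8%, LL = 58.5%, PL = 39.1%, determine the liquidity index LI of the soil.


Result: 0.242

Derivation:
First compute the plasticity index:
PI = LL - PL = 58.5 - 39.1 = 19.4
Then compute the liquidity index:
LI = (w - PL) / PI
LI = (43.8 - 39.1) / 19.4
LI = 0.242


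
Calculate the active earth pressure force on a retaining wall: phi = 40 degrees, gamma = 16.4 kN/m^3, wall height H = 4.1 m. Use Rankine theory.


Compute active earth pressure coefficient:
Ka = tan^2(45 - phi/2) = tan^2(25.0) = 0.217443
Compute active force:
Pa = 0.5 * Ka * gamma * H^2
Pa = 0.5 * 0.217443 * 16.4 * 4.1^2
Pa = 29.97 kN/m


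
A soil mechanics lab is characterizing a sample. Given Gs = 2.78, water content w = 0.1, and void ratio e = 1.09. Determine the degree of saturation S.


Result: 0.255

Derivation:
Using S = Gs * w / e
S = 2.78 * 0.1 / 1.09
S = 0.255


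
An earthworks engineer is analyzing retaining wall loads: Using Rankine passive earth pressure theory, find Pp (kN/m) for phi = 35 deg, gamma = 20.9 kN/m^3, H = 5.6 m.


Compute passive earth pressure coefficient:
Kp = tan^2(45 + phi/2) = tan^2(62.5) = 3.690172
Compute passive force:
Pp = 0.5 * Kp * gamma * H^2
Pp = 0.5 * 3.690172 * 20.9 * 5.6^2
Pp = 1209.31 kN/m


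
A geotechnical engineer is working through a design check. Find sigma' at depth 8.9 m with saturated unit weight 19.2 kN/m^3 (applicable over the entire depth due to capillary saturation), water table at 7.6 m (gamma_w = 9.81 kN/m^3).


Result: 158.13 kPa

Derivation:
Total stress = gamma_sat * depth
sigma = 19.2 * 8.9 = 170.88 kPa
Pore water pressure u = gamma_w * (depth - d_wt)
u = 9.81 * (8.9 - 7.6) = 12.753 kPa
Effective stress = sigma - u
sigma' = 170.88 - 12.753 = 158.13 kPa


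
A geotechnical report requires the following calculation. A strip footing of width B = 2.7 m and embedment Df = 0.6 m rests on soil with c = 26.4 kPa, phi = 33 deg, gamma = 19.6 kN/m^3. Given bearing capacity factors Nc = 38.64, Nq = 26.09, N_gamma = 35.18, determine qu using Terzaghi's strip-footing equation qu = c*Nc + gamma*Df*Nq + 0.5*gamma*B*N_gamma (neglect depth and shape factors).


Result: 2257.78 kPa

Derivation:
Compute qu = c*Nc + gamma*Df*Nq + 0.5*gamma*B*N_gamma
Term 1: 26.4 * 38.64 = 1020.096
Term 2: 19.6 * 0.6 * 26.09 = 306.8184
Term 3: 0.5 * 19.6 * 2.7 * 35.18 = 930.8628
qu = 1020.096 + 306.8184 + 930.8628
qu = 2257.78 kPa


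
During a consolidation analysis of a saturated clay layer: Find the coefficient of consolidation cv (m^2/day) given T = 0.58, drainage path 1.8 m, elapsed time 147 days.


Using cv = T * H_dr^2 / t
H_dr^2 = 1.8^2 = 3.24
cv = 0.58 * 3.24 / 147
cv = 0.01278 m^2/day


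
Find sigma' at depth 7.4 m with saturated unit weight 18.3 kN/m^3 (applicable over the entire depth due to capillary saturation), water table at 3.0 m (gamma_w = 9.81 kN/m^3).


Result: 92.26 kPa

Derivation:
Total stress = gamma_sat * depth
sigma = 18.3 * 7.4 = 135.42 kPa
Pore water pressure u = gamma_w * (depth - d_wt)
u = 9.81 * (7.4 - 3.0) = 43.164 kPa
Effective stress = sigma - u
sigma' = 135.42 - 43.164 = 92.26 kPa


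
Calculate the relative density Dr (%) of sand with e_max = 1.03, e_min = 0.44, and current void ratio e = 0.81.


Using Dr = (e_max - e) / (e_max - e_min) * 100
e_max - e = 1.03 - 0.81 = 0.22
e_max - e_min = 1.03 - 0.44 = 0.59
Dr = 0.22 / 0.59 * 100
Dr = 37.29 %


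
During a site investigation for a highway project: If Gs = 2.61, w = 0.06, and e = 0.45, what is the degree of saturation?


Using S = Gs * w / e
S = 2.61 * 0.06 / 0.45
S = 0.348


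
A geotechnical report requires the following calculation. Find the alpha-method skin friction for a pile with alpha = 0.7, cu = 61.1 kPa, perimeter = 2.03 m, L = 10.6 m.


Using Qs = alpha * cu * perimeter * L
Qs = 0.7 * 61.1 * 2.03 * 10.6
Qs = 920.32 kN


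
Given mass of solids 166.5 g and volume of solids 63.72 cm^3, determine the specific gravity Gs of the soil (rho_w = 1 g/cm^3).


Using Gs = m_s / (V_s * rho_w)
Since rho_w = 1 g/cm^3:
Gs = 166.5 / 63.72
Gs = 2.613


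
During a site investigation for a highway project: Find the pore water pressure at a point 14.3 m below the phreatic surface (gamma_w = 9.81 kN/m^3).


Result: 140.28 kPa

Derivation:
Using u = gamma_w * h_w
u = 9.81 * 14.3
u = 140.28 kPa


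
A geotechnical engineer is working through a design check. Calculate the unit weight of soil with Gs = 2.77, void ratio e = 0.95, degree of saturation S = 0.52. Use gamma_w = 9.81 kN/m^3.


Using gamma = gamma_w * (Gs + S*e) / (1 + e)
Numerator: Gs + S*e = 2.77 + 0.52*0.95 = 3.264
Denominator: 1 + e = 1 + 0.95 = 1.95
gamma = 9.81 * 3.264 / 1.95
gamma = 16.42 kN/m^3


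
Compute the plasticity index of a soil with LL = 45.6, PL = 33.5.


Result: 12.1

Derivation:
Using PI = LL - PL
PI = 45.6 - 33.5
PI = 12.1


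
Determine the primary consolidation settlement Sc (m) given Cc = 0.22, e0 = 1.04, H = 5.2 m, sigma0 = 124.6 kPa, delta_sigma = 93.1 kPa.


Using Sc = Cc * H / (1 + e0) * log10((sigma0 + delta_sigma) / sigma0)
Stress ratio = (124.6 + 93.1) / 124.6 = 1.74719
log10(1.74719) = 0.24234
Cc * H / (1 + e0) = 0.22 * 5.2 / (1 + 1.04) = 0.560784
Sc = 0.560784 * 0.24234
Sc = 0.1359 m


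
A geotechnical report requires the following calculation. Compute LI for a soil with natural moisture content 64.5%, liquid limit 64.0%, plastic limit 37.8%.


Result: 1.019

Derivation:
First compute the plasticity index:
PI = LL - PL = 64.0 - 37.8 = 26.2
Then compute the liquidity index:
LI = (w - PL) / PI
LI = (64.5 - 37.8) / 26.2
LI = 1.019


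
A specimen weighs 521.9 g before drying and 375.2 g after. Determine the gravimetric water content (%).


Using w = (m_wet - m_dry) / m_dry * 100
m_wet - m_dry = 521.9 - 375.2 = 146.7 g
w = 146.7 / 375.2 * 100
w = 39.1 %


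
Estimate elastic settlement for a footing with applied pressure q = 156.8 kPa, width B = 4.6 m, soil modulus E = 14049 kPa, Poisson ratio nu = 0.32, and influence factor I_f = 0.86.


Using Se = q * B * (1 - nu^2) * I_f / E
1 - nu^2 = 1 - 0.32^2 = 0.8976
Se = 156.8 * 4.6 * 0.8976 * 0.86 / 14049
Se = 0.039631 m
Convert to mm: Se = 0.039631 * 1000 = 39.631 mm


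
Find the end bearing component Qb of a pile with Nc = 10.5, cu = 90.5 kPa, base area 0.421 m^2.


Using Qb = Nc * cu * Ab
Qb = 10.5 * 90.5 * 0.421
Qb = 400.06 kN


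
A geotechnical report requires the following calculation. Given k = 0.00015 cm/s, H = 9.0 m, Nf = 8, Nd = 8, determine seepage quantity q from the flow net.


Convert k to m/s for unit consistency with H:
k = 0.00015 cm/s = 0.00015 / 100 m/s = 1.5e-06 m/s
Using q = k * H * Nf / Nd
Nf / Nd = 8 / 8 = 1.0
q = 1.5e-06 * 9.0 * 1.0
q = 1.35e-05 m^3/s per m


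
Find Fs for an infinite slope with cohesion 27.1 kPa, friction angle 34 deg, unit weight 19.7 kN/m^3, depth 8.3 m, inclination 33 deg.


Using Fs = c / (gamma*H*sin(beta)*cos(beta)) + tan(phi)/tan(beta)
Cohesion contribution = 27.1 / (19.7*8.3*sin(33)*cos(33))
Cohesion contribution = 0.362848
Friction contribution = tan(34)/tan(33) = 1.03865
Fs = 0.362848 + 1.03865
Fs = 1.402


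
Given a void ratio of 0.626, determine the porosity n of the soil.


Result: 0.385

Derivation:
Using the relation n = e / (1 + e)
n = 0.626 / (1 + 0.626)
n = 0.626 / 1.626
n = 0.385


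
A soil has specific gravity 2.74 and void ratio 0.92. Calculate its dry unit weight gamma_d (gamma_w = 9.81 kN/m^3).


Result: 14.0 kN/m^3

Derivation:
Using gamma_d = Gs * gamma_w / (1 + e)
gamma_d = 2.74 * 9.81 / (1 + 0.92)
gamma_d = 2.74 * 9.81 / 1.92
gamma_d = 14.0 kN/m^3


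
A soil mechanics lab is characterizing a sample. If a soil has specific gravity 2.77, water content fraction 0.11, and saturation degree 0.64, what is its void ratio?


Using the relation e = Gs * w / S
e = 2.77 * 0.11 / 0.64
e = 0.4761


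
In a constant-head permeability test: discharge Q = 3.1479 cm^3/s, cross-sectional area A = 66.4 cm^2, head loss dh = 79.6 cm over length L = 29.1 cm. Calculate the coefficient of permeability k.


Compute hydraulic gradient:
i = dh / L = 79.6 / 29.1 = 2.7354
Then apply Darcy's law:
k = Q / (A * i)
k = 3.1479 / (66.4 * 2.7354)
k = 3.1479 / 181.63
k = 0.017331 cm/s


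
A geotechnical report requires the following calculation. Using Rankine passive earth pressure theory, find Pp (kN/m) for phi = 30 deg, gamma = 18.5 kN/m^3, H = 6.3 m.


Compute passive earth pressure coefficient:
Kp = tan^2(45 + phi/2) = tan^2(60.0) = 3
Compute passive force:
Pp = 0.5 * Kp * gamma * H^2
Pp = 0.5 * 3 * 18.5 * 6.3^2
Pp = 1101.4 kN/m


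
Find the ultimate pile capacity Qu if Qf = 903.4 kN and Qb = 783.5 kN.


Using Qu = Qf + Qb
Qu = 903.4 + 783.5
Qu = 1686.9 kN


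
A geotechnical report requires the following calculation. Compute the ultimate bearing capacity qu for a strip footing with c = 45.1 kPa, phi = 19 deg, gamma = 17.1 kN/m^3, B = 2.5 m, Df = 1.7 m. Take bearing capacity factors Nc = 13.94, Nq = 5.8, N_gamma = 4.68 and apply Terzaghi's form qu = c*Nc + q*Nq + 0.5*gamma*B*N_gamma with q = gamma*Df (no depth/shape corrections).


Compute qu = c*Nc + gamma*Df*Nq + 0.5*gamma*B*N_gamma
Term 1: 45.1 * 13.94 = 628.694
Term 2: 17.1 * 1.7 * 5.8 = 168.606
Term 3: 0.5 * 17.1 * 2.5 * 4.68 = 100.035
qu = 628.694 + 168.606 + 100.035
qu = 897.34 kPa


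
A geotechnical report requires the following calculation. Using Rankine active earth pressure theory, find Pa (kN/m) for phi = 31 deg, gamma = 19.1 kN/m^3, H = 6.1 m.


Compute active earth pressure coefficient:
Ka = tan^2(45 - phi/2) = tan^2(29.5) = 0.320099
Compute active force:
Pa = 0.5 * Ka * gamma * H^2
Pa = 0.5 * 0.320099 * 19.1 * 6.1^2
Pa = 113.75 kN/m


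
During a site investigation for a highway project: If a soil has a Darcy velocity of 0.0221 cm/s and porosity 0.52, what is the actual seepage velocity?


Using v_s = v_d / n
v_s = 0.0221 / 0.52
v_s = 0.0425 cm/s


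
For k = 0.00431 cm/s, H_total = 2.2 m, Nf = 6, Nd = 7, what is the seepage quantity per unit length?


Convert k to m/s for unit consistency with H:
k = 0.00431 cm/s = 0.00431 / 100 m/s = 4.31e-05 m/s
Using q = k * H * Nf / Nd
Nf / Nd = 6 / 7 = 0.8571
q = 4.31e-05 * 2.2 * 0.8571
q = 8.127e-05 m^3/s per m


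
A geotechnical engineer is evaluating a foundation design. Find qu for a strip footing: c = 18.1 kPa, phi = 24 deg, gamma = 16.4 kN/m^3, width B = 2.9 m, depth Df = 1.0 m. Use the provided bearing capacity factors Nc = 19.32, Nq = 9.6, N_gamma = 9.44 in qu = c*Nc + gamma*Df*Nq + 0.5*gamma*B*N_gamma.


Result: 731.62 kPa

Derivation:
Compute qu = c*Nc + gamma*Df*Nq + 0.5*gamma*B*N_gamma
Term 1: 18.1 * 19.32 = 349.692
Term 2: 16.4 * 1.0 * 9.6 = 157.44
Term 3: 0.5 * 16.4 * 2.9 * 9.44 = 224.4832
qu = 349.692 + 157.44 + 224.4832
qu = 731.62 kPa


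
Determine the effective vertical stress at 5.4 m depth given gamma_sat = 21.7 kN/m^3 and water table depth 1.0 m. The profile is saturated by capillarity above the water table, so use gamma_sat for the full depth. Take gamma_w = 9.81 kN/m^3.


Total stress = gamma_sat * depth
sigma = 21.7 * 5.4 = 117.18 kPa
Pore water pressure u = gamma_w * (depth - d_wt)
u = 9.81 * (5.4 - 1.0) = 43.164 kPa
Effective stress = sigma - u
sigma' = 117.18 - 43.164 = 74.02 kPa


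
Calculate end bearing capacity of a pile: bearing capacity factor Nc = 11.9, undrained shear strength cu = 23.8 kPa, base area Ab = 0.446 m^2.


Using Qb = Nc * cu * Ab
Qb = 11.9 * 23.8 * 0.446
Qb = 126.32 kN


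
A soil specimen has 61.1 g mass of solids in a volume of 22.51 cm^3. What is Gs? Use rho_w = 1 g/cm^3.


Result: 2.714

Derivation:
Using Gs = m_s / (V_s * rho_w)
Since rho_w = 1 g/cm^3:
Gs = 61.1 / 22.51
Gs = 2.714


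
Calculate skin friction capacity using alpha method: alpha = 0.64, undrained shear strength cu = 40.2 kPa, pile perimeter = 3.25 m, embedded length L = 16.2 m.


Result: 1354.58 kN

Derivation:
Using Qs = alpha * cu * perimeter * L
Qs = 0.64 * 40.2 * 3.25 * 16.2
Qs = 1354.58 kN


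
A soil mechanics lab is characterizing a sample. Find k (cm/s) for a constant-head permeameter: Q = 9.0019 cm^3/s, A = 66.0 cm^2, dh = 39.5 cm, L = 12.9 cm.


Compute hydraulic gradient:
i = dh / L = 39.5 / 12.9 = 3.06202
Then apply Darcy's law:
k = Q / (A * i)
k = 9.0019 / (66.0 * 3.06202)
k = 9.0019 / 202.093
k = 0.044543 cm/s


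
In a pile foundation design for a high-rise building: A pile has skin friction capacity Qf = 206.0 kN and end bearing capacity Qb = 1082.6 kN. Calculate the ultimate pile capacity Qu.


Result: 1288.6 kN

Derivation:
Using Qu = Qf + Qb
Qu = 206.0 + 1082.6
Qu = 1288.6 kN
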